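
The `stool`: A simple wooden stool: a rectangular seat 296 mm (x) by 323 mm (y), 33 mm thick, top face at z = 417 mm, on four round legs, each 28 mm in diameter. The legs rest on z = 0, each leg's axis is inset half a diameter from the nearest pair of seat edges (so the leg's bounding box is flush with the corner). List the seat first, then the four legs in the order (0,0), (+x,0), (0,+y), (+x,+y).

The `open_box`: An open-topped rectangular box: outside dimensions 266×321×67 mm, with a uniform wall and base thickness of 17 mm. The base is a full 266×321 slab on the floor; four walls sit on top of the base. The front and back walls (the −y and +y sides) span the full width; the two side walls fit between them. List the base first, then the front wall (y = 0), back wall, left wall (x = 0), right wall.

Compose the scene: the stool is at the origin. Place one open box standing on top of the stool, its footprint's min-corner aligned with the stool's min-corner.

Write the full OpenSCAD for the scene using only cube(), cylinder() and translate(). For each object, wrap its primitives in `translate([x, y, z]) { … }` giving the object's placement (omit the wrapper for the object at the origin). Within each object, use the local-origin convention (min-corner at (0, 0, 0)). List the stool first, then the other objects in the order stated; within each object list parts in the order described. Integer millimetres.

translate([0, 0, 384]) cube([296, 323, 33]);
translate([14, 14, 0]) cylinder(h = 384, r = 14);
translate([282, 14, 0]) cylinder(h = 384, r = 14);
translate([14, 309, 0]) cylinder(h = 384, r = 14);
translate([282, 309, 0]) cylinder(h = 384, r = 14);
translate([0, 0, 417]) {
  cube([266, 321, 17]);
  translate([0, 0, 17]) cube([266, 17, 50]);
  translate([0, 304, 17]) cube([266, 17, 50]);
  translate([0, 17, 17]) cube([17, 287, 50]);
  translate([249, 17, 17]) cube([17, 287, 50]);
}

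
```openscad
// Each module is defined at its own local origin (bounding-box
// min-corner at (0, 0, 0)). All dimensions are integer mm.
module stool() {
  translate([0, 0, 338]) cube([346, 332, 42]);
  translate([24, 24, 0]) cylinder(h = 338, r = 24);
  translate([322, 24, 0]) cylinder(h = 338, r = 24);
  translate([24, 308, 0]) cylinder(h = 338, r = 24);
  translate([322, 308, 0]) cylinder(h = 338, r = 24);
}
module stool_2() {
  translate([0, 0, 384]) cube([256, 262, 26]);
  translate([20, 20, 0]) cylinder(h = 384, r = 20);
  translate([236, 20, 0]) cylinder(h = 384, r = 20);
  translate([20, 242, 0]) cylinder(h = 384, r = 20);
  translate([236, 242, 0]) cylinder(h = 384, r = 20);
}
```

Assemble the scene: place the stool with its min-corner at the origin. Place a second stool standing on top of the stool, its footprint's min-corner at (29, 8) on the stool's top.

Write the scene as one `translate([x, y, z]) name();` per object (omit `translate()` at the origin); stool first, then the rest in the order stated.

stool();
translate([29, 8, 380]) stool_2();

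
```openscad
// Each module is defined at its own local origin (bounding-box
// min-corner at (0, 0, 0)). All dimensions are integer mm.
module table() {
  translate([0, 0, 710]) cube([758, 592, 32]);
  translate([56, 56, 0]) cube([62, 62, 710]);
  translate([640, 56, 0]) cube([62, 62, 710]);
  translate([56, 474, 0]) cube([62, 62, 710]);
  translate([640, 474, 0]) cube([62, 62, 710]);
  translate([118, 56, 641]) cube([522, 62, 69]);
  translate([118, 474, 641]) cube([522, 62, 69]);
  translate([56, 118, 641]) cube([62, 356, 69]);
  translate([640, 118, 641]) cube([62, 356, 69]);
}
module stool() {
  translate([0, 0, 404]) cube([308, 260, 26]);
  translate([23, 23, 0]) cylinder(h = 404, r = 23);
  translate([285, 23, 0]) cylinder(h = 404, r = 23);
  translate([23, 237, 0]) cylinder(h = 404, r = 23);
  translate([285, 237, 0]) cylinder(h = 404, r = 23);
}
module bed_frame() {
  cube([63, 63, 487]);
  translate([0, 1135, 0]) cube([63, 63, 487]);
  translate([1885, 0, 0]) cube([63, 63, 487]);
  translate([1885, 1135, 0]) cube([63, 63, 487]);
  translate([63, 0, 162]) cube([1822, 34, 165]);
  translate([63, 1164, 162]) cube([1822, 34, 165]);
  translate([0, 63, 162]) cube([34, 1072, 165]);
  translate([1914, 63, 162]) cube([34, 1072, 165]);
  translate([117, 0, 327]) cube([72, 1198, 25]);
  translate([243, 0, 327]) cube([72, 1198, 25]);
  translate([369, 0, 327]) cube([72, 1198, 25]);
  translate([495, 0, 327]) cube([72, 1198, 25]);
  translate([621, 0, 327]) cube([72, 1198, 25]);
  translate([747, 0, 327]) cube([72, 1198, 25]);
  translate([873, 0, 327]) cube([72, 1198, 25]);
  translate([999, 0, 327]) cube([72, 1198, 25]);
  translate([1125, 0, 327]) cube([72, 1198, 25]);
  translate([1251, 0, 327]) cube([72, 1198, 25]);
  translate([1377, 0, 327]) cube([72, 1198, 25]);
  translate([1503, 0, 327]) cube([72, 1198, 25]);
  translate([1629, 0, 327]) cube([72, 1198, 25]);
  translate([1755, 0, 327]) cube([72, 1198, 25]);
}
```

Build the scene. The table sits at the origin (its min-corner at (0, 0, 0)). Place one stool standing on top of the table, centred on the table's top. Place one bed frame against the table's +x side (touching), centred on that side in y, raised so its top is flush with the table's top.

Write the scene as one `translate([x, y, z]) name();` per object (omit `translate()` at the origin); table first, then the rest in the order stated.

table();
translate([225, 166, 742]) stool();
translate([758, -303, 255]) bed_frame();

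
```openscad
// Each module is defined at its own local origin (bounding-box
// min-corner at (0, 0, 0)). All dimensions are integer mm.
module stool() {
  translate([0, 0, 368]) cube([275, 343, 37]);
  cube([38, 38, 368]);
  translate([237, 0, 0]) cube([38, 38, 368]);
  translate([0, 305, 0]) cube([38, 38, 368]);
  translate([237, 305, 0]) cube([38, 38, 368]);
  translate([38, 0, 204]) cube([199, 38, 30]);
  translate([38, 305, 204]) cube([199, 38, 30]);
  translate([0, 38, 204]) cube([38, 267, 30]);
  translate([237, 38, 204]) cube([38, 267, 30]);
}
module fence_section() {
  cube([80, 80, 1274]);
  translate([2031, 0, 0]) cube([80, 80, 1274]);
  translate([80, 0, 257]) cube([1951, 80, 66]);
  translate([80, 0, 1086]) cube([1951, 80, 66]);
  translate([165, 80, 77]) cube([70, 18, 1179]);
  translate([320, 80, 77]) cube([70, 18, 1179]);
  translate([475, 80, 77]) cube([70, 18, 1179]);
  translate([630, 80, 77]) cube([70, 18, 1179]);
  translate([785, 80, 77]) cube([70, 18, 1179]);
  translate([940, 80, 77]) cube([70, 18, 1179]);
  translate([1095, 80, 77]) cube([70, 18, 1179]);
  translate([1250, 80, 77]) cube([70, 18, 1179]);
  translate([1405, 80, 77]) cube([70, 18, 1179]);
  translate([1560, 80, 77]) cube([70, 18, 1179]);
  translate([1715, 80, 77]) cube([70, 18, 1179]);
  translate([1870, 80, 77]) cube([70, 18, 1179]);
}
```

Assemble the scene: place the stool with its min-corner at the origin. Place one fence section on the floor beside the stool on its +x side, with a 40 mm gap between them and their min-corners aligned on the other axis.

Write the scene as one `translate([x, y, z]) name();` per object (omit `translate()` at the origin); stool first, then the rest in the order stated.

stool();
translate([315, 0, 0]) fence_section();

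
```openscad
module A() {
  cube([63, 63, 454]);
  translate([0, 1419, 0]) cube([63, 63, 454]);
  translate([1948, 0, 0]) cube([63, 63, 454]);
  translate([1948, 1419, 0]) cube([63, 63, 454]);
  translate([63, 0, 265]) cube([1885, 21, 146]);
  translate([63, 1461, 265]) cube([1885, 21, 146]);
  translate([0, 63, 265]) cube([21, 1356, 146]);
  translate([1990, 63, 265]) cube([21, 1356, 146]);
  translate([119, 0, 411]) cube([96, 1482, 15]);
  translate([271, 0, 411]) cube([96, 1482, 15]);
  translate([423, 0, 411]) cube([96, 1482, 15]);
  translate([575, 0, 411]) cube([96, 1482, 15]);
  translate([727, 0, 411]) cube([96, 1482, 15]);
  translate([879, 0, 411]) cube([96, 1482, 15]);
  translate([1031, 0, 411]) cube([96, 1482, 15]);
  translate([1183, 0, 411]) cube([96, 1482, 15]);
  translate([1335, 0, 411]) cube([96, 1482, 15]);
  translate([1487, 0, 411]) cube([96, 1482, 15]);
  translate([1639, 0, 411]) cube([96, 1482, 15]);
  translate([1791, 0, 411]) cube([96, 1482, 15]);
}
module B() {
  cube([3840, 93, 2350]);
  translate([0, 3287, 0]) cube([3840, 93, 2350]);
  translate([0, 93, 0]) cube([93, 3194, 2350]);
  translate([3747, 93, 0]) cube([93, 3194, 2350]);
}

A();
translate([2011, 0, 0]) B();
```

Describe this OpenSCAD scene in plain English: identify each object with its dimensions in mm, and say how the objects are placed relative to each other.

A is a bed frame 2011 mm long (x) by 1482 mm wide (y). Four 63×63 mm corner posts, 454 mm tall, at the corners of the footprint. Four rails of 21 mm thickness and 146 mm height run between adjacent posts with their undersides at z = 265 mm, their outer faces flush with the outside of the frame (the two x-running rails run between the posts' inner faces; the two y-running rails run between the posts' inner faces). 12 slats, each 96 mm wide (x) and 15 mm thick, lie across the top of the two x-running rails, running the full 1482 mm width of the frame in y; the slats are evenly spaced along x between the inner faces of the end posts with equal gaps (rounded down to the nearest mm) at the −x end and between each pair — any rounding remainder accumulates at the +x end.

B is the wall frame of a small rectangular building: four walls, each 2350 mm tall and 93 mm thick, enclosing a footprint 3840 mm (x) by 3380 mm (y) outside-to-outside, with no floor or roof. The front and back walls (the −y and +y sides) span the full width; the two side walls fit between them.

The house frame is against the bed frame's +x side, with their −y faces flush.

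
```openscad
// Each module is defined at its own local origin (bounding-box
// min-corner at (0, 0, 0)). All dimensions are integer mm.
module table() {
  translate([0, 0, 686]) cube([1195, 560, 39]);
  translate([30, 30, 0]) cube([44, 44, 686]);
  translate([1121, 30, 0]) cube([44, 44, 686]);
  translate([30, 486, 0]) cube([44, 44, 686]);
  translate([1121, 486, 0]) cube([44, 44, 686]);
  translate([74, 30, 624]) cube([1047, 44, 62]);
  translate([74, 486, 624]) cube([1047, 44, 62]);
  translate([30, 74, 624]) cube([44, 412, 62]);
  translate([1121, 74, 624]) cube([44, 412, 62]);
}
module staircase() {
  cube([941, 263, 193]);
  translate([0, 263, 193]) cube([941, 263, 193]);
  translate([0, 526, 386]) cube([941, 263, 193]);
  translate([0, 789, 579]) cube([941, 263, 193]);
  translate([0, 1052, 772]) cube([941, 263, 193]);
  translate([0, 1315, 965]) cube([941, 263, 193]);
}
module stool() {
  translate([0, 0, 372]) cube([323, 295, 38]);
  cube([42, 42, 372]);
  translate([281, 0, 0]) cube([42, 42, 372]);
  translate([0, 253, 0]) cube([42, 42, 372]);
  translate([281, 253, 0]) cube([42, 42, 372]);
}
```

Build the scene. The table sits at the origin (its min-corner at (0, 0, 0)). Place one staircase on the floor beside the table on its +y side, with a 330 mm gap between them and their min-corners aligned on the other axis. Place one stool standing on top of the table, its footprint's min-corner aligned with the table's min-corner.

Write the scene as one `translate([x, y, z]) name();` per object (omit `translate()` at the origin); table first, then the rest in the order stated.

table();
translate([0, 890, 0]) staircase();
translate([0, 0, 725]) stool();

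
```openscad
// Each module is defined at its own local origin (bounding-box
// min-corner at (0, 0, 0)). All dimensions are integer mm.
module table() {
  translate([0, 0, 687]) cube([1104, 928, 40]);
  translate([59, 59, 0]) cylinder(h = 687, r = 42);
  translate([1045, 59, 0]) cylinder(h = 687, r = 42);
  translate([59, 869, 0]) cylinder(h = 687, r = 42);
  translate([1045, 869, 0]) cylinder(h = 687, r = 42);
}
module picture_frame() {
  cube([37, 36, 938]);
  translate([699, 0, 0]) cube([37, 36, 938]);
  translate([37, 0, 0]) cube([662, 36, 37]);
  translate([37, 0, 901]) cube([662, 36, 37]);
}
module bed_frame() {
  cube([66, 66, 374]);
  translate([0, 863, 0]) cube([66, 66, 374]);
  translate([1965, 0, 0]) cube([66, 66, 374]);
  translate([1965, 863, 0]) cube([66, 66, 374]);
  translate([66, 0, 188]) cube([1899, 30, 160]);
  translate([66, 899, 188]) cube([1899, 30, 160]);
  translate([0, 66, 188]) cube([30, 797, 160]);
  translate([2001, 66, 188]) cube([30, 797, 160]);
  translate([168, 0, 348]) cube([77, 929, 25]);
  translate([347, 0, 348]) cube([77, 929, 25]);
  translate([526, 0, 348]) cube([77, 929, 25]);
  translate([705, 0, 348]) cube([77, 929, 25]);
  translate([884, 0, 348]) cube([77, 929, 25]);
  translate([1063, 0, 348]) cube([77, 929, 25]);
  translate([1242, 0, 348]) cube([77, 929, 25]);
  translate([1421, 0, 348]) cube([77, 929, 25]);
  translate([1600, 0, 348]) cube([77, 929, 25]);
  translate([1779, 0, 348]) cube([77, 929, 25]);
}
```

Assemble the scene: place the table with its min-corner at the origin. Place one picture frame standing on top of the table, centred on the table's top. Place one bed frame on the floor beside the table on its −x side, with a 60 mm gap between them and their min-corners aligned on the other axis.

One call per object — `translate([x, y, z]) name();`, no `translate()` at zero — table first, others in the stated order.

table();
translate([184, 446, 727]) picture_frame();
translate([-2091, 0, 0]) bed_frame();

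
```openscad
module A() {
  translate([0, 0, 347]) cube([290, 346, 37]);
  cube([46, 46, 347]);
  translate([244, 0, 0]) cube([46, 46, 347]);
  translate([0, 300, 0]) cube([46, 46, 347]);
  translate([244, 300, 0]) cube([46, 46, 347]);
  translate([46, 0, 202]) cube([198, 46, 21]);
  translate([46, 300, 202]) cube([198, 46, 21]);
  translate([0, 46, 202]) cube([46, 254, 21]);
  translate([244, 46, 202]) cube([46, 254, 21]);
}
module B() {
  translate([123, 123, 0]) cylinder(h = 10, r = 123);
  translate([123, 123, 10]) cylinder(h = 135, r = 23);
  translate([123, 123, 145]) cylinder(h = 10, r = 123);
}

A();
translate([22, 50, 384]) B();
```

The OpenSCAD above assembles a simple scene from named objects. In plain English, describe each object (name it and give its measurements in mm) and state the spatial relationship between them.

A is a four-legged stool. The seat is a 290×346×37 mm slab whose top surface is at z = 384 mm; four square legs, each 46×46 mm in cross-section, run from the floor (z = 0) to the underside of the seat, each flush with a corner of the seat. Four stretchers, 46 mm wide and 21 mm tall, connect adjacent legs with their undersides at z = 202 mm, each running between the inner faces of the legs it joins and aligned with the legs' outer faces on the other axis.

B is a spool: two coaxial disc flanges of radius 123 mm and thickness 10 mm, joined by a core cylinder of radius 23 mm and height 135 mm. The lower flange rests on z = 0 and the three cylinders share a vertical axis.

The spool is on top of the stool, centred.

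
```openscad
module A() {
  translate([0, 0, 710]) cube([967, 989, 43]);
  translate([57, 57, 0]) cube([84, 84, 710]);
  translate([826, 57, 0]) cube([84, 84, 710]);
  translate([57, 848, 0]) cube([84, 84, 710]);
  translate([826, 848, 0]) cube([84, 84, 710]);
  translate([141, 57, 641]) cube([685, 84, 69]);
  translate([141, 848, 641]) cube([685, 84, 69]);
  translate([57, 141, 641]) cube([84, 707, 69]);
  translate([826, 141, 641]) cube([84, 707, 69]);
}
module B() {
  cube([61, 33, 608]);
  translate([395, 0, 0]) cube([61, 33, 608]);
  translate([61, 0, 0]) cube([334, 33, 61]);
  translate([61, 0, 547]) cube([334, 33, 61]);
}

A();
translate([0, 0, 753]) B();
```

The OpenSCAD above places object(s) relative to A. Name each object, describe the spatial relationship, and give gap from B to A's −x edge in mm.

A is a table. B is a picture frame. The picture frame is on top of the table. The gap from the picture frame to the table's −x edge is 0 mm.

The picture frame's min-x is at 0; the table's min-x is 0; gap = 0 mm.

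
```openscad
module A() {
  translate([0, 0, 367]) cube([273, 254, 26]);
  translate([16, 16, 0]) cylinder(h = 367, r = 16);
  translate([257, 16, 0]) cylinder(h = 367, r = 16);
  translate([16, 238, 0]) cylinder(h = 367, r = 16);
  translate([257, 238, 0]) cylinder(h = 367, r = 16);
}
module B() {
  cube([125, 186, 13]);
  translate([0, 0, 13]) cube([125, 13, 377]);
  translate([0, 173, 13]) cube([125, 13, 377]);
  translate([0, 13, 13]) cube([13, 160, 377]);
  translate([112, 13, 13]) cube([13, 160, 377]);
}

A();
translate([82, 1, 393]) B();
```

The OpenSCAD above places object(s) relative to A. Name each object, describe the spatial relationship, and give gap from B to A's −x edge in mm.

The open box's min-x is at 82; the stool's min-x is 0; gap = 82 mm.

A is a stool. B is an open box. The open box is on top of the stool. The gap from the open box to the stool's −x edge is 82 mm.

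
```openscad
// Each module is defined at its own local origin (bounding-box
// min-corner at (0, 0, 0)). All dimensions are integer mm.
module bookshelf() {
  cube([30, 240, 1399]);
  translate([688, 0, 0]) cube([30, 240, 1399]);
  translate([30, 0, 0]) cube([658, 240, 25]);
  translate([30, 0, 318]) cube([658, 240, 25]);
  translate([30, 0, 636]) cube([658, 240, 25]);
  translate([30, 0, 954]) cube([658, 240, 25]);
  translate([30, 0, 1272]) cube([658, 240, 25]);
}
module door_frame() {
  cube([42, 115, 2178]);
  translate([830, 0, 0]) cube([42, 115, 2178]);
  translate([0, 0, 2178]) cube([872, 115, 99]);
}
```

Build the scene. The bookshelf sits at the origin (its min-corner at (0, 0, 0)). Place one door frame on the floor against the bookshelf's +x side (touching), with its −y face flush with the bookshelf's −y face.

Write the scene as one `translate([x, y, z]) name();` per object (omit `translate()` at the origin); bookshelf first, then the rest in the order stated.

bookshelf();
translate([718, 0, 0]) door_frame();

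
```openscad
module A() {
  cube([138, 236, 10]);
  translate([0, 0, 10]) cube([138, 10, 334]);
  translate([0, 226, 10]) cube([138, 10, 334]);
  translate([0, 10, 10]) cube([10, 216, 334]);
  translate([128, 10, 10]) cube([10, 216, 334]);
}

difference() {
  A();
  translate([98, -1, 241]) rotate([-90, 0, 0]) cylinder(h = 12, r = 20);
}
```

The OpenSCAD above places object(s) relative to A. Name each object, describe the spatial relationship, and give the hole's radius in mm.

The subtracted cylinder has r = 20 mm.

A is an open box. The open box has a circular hole through its front wall. The hole's radius is 20 mm.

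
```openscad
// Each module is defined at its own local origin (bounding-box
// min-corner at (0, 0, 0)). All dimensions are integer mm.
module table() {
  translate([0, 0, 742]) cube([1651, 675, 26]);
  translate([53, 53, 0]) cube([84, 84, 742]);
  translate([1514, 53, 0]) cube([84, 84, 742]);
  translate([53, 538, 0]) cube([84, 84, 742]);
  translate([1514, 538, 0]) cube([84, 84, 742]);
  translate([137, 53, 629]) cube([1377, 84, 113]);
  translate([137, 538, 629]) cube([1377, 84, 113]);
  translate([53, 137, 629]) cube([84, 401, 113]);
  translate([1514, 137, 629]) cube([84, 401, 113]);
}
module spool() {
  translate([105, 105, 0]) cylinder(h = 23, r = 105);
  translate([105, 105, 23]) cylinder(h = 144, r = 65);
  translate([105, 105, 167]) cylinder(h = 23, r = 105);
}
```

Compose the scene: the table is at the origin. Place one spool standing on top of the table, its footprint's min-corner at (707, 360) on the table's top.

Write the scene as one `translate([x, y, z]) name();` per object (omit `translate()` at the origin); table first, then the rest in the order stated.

table();
translate([707, 360, 768]) spool();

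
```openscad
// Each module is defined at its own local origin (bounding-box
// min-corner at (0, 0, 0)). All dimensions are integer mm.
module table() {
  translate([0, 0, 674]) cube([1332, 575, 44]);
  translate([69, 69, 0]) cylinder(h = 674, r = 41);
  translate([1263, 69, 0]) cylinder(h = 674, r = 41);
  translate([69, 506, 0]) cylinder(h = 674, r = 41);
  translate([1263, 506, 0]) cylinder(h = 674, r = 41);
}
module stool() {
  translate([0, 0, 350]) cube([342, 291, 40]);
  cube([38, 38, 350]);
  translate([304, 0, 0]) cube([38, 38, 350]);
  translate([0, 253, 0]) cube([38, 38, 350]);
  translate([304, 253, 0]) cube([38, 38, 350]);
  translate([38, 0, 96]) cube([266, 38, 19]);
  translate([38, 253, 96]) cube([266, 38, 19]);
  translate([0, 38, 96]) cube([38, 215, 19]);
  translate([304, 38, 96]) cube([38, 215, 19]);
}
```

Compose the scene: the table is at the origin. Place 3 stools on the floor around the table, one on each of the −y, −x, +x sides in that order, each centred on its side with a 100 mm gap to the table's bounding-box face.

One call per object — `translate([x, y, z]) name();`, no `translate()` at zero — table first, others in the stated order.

table();
translate([495, -391, 0]) stool();
translate([-442, 142, 0]) stool();
translate([1432, 142, 0]) stool();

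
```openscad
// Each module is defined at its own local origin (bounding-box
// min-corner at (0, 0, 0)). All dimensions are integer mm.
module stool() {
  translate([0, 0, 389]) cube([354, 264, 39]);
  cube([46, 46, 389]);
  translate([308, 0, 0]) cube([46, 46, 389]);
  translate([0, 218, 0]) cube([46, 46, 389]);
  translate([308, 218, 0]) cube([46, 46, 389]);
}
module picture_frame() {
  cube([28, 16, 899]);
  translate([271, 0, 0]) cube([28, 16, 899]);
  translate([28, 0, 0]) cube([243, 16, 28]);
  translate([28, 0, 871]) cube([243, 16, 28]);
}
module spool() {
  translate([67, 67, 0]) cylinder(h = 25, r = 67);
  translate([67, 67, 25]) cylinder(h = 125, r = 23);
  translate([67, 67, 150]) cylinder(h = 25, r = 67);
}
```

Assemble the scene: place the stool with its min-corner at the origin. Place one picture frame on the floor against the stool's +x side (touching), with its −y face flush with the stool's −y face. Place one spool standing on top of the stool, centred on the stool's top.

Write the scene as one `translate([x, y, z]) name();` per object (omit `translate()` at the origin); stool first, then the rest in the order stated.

stool();
translate([354, 0, 0]) picture_frame();
translate([110, 65, 428]) spool();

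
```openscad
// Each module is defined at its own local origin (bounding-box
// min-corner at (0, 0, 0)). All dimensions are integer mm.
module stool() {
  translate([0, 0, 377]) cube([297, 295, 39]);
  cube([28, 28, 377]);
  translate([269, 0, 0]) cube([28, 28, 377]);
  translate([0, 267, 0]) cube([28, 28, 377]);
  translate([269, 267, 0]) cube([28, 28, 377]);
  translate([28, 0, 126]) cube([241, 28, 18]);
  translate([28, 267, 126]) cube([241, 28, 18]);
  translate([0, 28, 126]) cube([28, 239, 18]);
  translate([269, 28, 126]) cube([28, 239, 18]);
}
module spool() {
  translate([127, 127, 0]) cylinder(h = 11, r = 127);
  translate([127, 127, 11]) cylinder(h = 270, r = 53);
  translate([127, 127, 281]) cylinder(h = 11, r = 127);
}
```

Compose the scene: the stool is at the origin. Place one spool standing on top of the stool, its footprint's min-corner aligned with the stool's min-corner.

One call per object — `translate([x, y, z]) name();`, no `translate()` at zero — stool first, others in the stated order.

stool();
translate([0, 0, 416]) spool();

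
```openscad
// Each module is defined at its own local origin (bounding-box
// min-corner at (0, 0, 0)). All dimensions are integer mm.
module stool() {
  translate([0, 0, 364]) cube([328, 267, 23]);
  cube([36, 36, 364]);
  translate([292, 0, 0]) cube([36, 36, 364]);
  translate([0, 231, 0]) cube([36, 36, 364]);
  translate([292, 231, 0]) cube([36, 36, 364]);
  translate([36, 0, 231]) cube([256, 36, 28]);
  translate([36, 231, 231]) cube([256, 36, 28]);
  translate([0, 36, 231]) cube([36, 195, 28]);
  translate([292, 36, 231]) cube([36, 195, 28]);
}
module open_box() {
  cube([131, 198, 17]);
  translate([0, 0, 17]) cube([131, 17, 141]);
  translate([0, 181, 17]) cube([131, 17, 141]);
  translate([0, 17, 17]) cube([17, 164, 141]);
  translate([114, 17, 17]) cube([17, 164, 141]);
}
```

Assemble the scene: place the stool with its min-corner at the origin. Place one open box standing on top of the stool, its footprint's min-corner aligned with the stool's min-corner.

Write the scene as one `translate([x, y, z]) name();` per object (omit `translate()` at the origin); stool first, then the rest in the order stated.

stool();
translate([0, 0, 387]) open_box();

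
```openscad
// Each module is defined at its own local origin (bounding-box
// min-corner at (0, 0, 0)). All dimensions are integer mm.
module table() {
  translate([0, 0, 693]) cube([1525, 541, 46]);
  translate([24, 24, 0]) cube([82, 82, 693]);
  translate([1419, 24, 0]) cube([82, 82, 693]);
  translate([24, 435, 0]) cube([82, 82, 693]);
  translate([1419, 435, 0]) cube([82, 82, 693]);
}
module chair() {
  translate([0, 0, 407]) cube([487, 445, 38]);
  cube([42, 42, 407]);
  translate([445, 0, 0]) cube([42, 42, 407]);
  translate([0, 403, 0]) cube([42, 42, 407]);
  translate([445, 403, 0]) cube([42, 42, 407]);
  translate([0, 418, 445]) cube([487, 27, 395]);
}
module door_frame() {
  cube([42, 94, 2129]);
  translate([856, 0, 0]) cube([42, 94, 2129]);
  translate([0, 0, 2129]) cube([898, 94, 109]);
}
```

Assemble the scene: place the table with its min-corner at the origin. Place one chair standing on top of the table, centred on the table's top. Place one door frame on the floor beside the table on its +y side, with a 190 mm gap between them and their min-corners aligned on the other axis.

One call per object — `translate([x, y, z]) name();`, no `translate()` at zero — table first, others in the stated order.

table();
translate([519, 48, 739]) chair();
translate([0, 731, 0]) door_frame();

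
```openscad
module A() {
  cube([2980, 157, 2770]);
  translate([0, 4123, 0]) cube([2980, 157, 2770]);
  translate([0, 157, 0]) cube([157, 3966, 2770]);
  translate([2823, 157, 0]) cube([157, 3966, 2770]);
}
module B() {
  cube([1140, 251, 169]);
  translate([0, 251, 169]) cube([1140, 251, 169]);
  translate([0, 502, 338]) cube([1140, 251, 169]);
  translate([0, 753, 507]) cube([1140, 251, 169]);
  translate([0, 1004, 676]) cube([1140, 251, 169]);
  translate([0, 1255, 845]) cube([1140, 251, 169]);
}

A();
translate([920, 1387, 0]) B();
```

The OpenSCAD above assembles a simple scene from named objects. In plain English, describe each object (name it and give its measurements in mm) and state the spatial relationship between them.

A is a box-shaped house frame (walls only): outside footprint 2980×4280 mm, wall height 2770 mm, wall thickness 157 mm. The two y-facing walls run the full x-width; the two x-facing walls fit between the inner faces of the y-facing walls.

B is a straight staircase of 6 solid steps. Each step is 1140 mm wide (x), 251 mm deep (y, the going) and 169 mm tall (the rise). The first step rests on the floor; each subsequent step sits one going further in +y and one rise higher in +z, directly behind and above the previous step with no overlap.

The staircase sits inside the house frame, centred.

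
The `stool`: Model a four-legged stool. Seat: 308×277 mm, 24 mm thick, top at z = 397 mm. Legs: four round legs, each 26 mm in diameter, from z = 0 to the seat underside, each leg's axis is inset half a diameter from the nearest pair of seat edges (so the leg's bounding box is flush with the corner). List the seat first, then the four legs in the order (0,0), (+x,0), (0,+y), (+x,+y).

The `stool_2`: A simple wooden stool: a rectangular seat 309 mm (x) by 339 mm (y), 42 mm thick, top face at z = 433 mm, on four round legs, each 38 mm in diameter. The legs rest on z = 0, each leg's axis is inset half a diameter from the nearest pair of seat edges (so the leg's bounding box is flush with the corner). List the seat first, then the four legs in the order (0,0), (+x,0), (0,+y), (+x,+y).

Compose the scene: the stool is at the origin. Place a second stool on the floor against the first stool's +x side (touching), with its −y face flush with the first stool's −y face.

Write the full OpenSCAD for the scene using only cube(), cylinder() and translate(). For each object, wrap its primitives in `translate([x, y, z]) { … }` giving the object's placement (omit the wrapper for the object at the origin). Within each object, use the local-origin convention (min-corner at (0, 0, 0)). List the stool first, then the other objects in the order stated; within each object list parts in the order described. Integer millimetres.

translate([0, 0, 373]) cube([308, 277, 24]);
translate([13, 13, 0]) cylinder(h = 373, r = 13);
translate([295, 13, 0]) cylinder(h = 373, r = 13);
translate([13, 264, 0]) cylinder(h = 373, r = 13);
translate([295, 264, 0]) cylinder(h = 373, r = 13);
translate([308, 0, 0]) {
  translate([0, 0, 391]) cube([309, 339, 42]);
  translate([19, 19, 0]) cylinder(h = 391, r = 19);
  translate([290, 19, 0]) cylinder(h = 391, r = 19);
  translate([19, 320, 0]) cylinder(h = 391, r = 19);
  translate([290, 320, 0]) cylinder(h = 391, r = 19);
}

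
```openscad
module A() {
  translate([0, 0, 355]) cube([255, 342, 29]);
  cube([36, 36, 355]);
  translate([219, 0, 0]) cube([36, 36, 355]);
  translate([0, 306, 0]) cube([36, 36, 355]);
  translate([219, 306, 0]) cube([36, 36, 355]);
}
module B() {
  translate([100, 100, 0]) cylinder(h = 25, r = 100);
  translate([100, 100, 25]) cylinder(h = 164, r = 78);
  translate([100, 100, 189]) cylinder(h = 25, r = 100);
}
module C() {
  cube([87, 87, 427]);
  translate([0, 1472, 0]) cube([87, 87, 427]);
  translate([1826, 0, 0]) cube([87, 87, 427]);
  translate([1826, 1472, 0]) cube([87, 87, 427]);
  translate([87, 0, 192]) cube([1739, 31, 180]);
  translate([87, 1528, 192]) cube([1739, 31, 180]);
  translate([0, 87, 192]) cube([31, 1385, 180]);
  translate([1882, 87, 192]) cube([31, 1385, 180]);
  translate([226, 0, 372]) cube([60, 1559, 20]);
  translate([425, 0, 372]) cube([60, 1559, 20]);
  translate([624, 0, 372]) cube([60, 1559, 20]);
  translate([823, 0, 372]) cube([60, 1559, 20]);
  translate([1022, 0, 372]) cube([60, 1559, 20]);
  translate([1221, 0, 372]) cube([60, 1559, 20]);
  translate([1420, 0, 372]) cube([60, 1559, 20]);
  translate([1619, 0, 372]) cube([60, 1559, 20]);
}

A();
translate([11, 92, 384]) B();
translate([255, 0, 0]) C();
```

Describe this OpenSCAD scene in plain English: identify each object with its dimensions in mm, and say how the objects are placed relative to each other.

A is a simple wooden stool: a rectangular seat 255 mm (x) by 342 mm (y), 29 mm thick, top face at z = 384 mm, on four square legs, each 36×36 mm in cross-section. The legs rest on z = 0, each flush with a corner of the seat.

B is a spool: two coaxial disc flanges of radius 100 mm and thickness 25 mm, joined by a core cylinder of radius 78 mm and height 164 mm. The lower flange rests on z = 0 and the three cylinders share a vertical axis.

C is a bed frame 1913 mm long (x) by 1559 mm wide (y). Four 87×87 mm corner posts, 427 mm tall, at the corners of the footprint. Four rails of 31 mm thickness and 180 mm height run between adjacent posts with their undersides at z = 192 mm, their outer faces flush with the outside of the frame (the two x-running rails run between the posts' inner faces; the two y-running rails run between the posts' inner faces). 8 slats, each 60 mm wide (x) and 20 mm thick, lie across the top of the two x-running rails, running the full 1559 mm width of the frame in y; the slats are evenly spaced along x between the inner faces of the end posts with equal gaps (rounded down to the nearest mm) at the −x end and between each pair — any rounding remainder accumulates at the +x end.

The spool is on top of the stool. The bed frame is against the stool's +x side, with their −y faces flush.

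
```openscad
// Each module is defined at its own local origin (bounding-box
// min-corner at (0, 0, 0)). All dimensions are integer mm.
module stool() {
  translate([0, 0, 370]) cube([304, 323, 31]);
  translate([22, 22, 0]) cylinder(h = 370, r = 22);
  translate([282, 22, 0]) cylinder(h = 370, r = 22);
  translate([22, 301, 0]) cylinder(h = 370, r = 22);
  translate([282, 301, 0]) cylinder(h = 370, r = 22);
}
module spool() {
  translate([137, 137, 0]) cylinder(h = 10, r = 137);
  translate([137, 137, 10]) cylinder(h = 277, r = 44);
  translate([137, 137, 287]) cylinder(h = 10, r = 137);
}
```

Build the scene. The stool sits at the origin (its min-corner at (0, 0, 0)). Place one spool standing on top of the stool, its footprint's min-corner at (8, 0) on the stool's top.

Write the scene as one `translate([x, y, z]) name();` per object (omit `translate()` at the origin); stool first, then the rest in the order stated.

stool();
translate([8, 0, 401]) spool();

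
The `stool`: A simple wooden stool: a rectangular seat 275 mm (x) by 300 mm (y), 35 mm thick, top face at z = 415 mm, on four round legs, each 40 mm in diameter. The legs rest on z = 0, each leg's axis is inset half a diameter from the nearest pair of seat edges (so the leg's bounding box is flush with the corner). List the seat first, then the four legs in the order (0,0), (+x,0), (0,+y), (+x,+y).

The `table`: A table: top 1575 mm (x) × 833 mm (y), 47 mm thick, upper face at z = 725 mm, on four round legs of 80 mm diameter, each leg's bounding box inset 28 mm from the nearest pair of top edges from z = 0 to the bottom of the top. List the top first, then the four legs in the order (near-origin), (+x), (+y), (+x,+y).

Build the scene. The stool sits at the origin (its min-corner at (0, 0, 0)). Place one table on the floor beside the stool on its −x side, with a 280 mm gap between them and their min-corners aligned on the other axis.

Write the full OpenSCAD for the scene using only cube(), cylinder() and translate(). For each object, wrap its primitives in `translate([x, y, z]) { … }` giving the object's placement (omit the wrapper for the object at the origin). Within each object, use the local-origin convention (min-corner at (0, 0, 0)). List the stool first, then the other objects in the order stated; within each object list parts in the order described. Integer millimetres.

translate([0, 0, 380]) cube([275, 300, 35]);
translate([20, 20, 0]) cylinder(h = 380, r = 20);
translate([255, 20, 0]) cylinder(h = 380, r = 20);
translate([20, 280, 0]) cylinder(h = 380, r = 20);
translate([255, 280, 0]) cylinder(h = 380, r = 20);
translate([-1855, 0, 0]) {
  translate([0, 0, 678]) cube([1575, 833, 47]);
  translate([68, 68, 0]) cylinder(h = 678, r = 40);
  translate([1507, 68, 0]) cylinder(h = 678, r = 40);
  translate([68, 765, 0]) cylinder(h = 678, r = 40);
  translate([1507, 765, 0]) cylinder(h = 678, r = 40);
}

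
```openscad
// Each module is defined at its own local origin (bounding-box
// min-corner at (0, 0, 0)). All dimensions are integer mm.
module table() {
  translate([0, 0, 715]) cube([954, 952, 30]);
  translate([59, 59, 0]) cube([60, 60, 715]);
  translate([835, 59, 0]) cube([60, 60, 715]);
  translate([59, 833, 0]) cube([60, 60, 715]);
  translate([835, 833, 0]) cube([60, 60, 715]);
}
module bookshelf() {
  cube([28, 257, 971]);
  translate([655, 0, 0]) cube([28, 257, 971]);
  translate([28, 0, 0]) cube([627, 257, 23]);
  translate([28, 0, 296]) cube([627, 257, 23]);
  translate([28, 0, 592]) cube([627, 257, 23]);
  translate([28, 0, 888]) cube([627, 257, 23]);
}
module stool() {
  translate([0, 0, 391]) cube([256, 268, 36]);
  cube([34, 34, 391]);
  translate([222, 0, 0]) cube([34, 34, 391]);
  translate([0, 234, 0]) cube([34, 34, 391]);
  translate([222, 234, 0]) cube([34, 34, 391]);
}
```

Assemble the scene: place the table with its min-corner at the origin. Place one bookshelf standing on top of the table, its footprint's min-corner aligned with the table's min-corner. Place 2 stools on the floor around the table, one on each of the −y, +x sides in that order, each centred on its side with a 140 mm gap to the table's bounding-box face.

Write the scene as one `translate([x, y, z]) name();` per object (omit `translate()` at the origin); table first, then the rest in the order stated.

table();
translate([0, 0, 745]) bookshelf();
translate([349, -408, 0]) stool();
translate([1094, 342, 0]) stool();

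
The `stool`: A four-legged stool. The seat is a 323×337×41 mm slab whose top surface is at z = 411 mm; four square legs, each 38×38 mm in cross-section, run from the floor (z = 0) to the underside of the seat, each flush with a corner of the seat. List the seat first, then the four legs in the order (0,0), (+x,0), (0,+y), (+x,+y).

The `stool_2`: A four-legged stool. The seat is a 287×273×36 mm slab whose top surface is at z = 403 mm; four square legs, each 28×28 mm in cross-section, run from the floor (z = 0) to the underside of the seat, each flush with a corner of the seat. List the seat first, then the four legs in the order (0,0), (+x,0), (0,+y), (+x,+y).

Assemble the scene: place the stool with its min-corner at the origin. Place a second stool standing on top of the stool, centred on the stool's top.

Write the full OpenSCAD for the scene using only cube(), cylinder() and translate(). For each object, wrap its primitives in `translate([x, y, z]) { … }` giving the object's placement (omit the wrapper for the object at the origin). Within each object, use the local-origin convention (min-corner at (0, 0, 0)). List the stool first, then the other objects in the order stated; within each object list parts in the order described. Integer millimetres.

translate([0, 0, 370]) cube([323, 337, 41]);
cube([38, 38, 370]);
translate([285, 0, 0]) cube([38, 38, 370]);
translate([0, 299, 0]) cube([38, 38, 370]);
translate([285, 299, 0]) cube([38, 38, 370]);
translate([18, 32, 411]) {
  translate([0, 0, 367]) cube([287, 273, 36]);
  cube([28, 28, 367]);
  translate([259, 0, 0]) cube([28, 28, 367]);
  translate([0, 245, 0]) cube([28, 28, 367]);
  translate([259, 245, 0]) cube([28, 28, 367]);
}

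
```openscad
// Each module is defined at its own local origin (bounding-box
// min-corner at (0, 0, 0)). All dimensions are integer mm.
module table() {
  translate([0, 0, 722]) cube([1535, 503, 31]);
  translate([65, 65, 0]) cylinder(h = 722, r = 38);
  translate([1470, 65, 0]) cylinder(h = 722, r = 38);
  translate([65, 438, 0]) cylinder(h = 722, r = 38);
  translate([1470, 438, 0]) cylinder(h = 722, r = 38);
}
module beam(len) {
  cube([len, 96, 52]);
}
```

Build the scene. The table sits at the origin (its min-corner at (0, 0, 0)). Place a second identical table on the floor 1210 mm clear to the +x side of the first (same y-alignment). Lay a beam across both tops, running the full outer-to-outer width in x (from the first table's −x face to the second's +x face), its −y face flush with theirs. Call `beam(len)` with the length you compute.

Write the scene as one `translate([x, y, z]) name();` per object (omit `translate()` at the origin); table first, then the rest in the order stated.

table();
translate([2745, 0, 0]) table();
translate([0, 0, 753]) beam(4280);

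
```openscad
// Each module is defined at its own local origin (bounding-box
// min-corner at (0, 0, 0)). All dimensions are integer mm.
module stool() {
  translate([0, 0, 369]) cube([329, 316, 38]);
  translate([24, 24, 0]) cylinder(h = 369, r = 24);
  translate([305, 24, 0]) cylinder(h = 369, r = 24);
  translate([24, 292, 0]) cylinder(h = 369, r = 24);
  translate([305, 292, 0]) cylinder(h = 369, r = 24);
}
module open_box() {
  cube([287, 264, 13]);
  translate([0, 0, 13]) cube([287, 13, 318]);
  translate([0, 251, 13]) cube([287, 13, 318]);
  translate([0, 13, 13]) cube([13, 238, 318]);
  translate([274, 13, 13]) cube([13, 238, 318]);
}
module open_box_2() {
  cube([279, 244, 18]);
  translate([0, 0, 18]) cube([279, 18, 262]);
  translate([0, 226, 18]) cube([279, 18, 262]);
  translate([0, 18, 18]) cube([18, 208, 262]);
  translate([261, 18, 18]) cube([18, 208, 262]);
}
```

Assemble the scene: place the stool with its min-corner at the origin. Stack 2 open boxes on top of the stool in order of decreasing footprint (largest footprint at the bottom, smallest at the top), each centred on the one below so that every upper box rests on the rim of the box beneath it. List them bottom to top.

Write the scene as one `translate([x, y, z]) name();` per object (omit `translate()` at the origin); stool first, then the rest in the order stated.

stool();
translate([21, 26, 407]) open_box();
translate([25, 36, 738]) open_box_2();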